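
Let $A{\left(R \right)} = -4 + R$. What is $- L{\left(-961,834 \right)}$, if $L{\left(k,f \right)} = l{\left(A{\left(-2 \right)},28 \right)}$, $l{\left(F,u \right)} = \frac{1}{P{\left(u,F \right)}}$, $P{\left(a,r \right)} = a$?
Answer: $- \frac{1}{28} \approx -0.035714$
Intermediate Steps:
$l{\left(F,u \right)} = \frac{1}{u}$
$L{\left(k,f \right)} = \frac{1}{28}$
$- L{\left(-961,834 \right)} = \left(-1\right) \frac{1}{28} = - \frac{1}{28}$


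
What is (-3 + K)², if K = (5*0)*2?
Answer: 9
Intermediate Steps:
K = 0 (K = 0*2 = 0)
(-3 + K)² = (-3 + 0)² = (-3)² = 9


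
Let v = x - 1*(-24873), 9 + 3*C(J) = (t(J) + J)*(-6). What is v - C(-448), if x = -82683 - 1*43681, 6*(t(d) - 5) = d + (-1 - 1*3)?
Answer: -307574/3 ≈ -1.0252e+5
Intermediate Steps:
t(d) = 13/3 + d/6 (t(d) = 5 + (d + (-1 - 1*3))/6 = 5 + (d + (-1 - 3))/6 = 5 + (d - 4)/6 = 5 + (-4 + d)/6 = 5 + (-⅔ + d/6) = 13/3 + d/6)
x = -126364 (x = -82683 - 43681 = -126364)
C(J) = -35/3 - 7*J/3 (C(J) = -3 + (((13/3 + J/6) + J)*(-6))/3 = -3 + ((13/3 + 7*J/6)*(-6))/3 = -3 + (-26 - 7*J)/3 = -3 + (-26/3 - 7*J/3) = -35/3 - 7*J/3)
v = -101491 (v = -126364 - 1*(-24873) = -126364 + 24873 = -101491)
v - C(-448) = -101491 - (-35/3 - 7/3*(-448)) = -101491 - (-35/3 + 3136/3) = -101491 - 1*3101/3 = -101491 - 3101/3 = -307574/3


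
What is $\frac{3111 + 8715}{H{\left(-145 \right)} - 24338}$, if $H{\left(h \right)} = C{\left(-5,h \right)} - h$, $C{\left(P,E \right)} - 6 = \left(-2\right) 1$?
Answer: $- \frac{3942}{8063} \approx -0.4889$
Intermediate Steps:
$C{\left(P,E \right)} = 4$ ($C{\left(P,E \right)} = 6 - 2 = 4$)
$H{\left(h \right)} = 4 - h$
$\frac{3111 + 8715}{H{\left(-145 \right)} - 24338} = \frac{3111 + 8715}{\left(4 - -145\right) - 24338} = \frac{11826}{\left(4 + 145\right) - 24338} = \frac{11826}{149 - 24338} = \frac{11826}{-24189} = 11826 \left(- \frac{1}{24189}\right) = - \frac{3942}{8063}$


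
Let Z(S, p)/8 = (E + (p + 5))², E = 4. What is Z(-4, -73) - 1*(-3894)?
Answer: 36662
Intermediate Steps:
Z(S, p) = 8*(9 + p)² (Z(S, p) = 8*(4 + (p + 5))² = 8*(4 + (5 + p))² = 8*(9 + p)²)
Z(-4, -73) - 1*(-3894) = 8*(9 - 73)² - 1*(-3894) = 8*(-64)² + 3894 = 8*4096 + 3894 = 32768 + 3894 = 36662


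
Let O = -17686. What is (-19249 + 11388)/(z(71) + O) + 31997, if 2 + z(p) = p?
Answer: 563699010/17617 ≈ 31997.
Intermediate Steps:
z(p) = -2 + p
(-19249 + 11388)/(z(71) + O) + 31997 = (-19249 + 11388)/((-2 + 71) - 17686) + 31997 = -7861/(69 - 17686) + 31997 = -7861/(-17617) + 31997 = -7861*(-1/17617) + 31997 = 7861/17617 + 31997 = 563699010/17617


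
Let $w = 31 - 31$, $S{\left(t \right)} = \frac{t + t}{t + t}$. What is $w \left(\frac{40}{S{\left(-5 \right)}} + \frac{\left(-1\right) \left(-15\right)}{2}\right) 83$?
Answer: $0$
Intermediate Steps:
$S{\left(t \right)} = 1$ ($S{\left(t \right)} = \frac{2 t}{2 t} = 2 t \frac{1}{2 t} = 1$)
$w = 0$ ($w = 31 - 31 = 0$)
$w \left(\frac{40}{S{\left(-5 \right)}} + \frac{\left(-1\right) \left(-15\right)}{2}\right) 83 = 0 \left(\frac{40}{1} + \frac{\left(-1\right) \left(-15\right)}{2}\right) 83 = 0 \left(40 \cdot 1 + 15 \cdot \frac{1}{2}\right) 83 = 0 \left(40 + \frac{15}{2}\right) 83 = 0 \cdot \frac{95}{2} \cdot 83 = 0 \cdot 83 = 0$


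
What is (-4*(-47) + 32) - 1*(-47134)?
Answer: 47354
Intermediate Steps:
(-4*(-47) + 32) - 1*(-47134) = (188 + 32) + 47134 = 220 + 47134 = 47354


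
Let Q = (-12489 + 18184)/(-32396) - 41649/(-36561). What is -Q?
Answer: -54335529/56401436 ≈ -0.96337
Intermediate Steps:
Q = 54335529/56401436 (Q = 5695*(-1/32396) - 41649*(-1/36561) = -5695/32396 + 13883/12187 = 54335529/56401436 ≈ 0.96337)
-Q = -1*54335529/56401436 = -54335529/56401436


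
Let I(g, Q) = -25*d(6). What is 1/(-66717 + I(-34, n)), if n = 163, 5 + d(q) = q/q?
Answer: -1/66617 ≈ -1.5011e-5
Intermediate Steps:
d(q) = -4 (d(q) = -5 + q/q = -5 + 1 = -4)
I(g, Q) = 100 (I(g, Q) = -25*(-4) = 100)
1/(-66717 + I(-34, n)) = 1/(-66717 + 100) = 1/(-66617) = -1/66617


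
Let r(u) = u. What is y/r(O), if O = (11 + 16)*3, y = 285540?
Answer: 95180/27 ≈ 3525.2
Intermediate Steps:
O = 81 (O = 27*3 = 81)
y/r(O) = 285540/81 = 285540*(1/81) = 95180/27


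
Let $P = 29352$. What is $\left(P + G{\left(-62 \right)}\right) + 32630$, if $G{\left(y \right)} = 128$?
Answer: $62110$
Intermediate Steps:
$\left(P + G{\left(-62 \right)}\right) + 32630 = \left(29352 + 128\right) + 32630 = 29480 + 32630 = 62110$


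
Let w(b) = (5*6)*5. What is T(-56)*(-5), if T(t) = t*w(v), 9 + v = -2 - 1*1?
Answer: 42000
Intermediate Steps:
v = -12 (v = -9 + (-2 - 1*1) = -9 + (-2 - 1) = -9 - 3 = -12)
w(b) = 150 (w(b) = 30*5 = 150)
T(t) = 150*t (T(t) = t*150 = 150*t)
T(-56)*(-5) = (150*(-56))*(-5) = -8400*(-5) = 42000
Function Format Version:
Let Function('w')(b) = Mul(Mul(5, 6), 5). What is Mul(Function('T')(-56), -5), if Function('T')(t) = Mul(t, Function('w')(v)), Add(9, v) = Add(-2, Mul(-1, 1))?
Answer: 42000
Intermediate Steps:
v = -12 (v = Add(-9, Add(-2, Mul(-1, 1))) = Add(-9, Add(-2, -1)) = Add(-9, -3) = -12)
Function('w')(b) = 150 (Function('w')(b) = Mul(30, 5) = 150)
Function('T')(t) = Mul(150, t) (Function('T')(t) = Mul(t, 150) = Mul(150, t))
Mul(Function('T')(-56), -5) = Mul(Mul(150, -56), -5) = Mul(-8400, -5) = 42000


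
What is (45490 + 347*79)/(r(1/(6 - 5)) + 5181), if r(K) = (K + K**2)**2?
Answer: 72903/5185 ≈ 14.060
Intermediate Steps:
(45490 + 347*79)/(r(1/(6 - 5)) + 5181) = (45490 + 347*79)/((1/(6 - 5))**2*(1 + 1/(6 - 5))**2 + 5181) = (45490 + 27413)/((1/1)**2*(1 + 1/1)**2 + 5181) = 72903/(1**2*(1 + 1)**2 + 5181) = 72903/(1*2**2 + 5181) = 72903/(1*4 + 5181) = 72903/(4 + 5181) = 72903/5185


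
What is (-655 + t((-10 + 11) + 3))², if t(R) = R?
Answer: 423801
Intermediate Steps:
(-655 + t((-10 + 11) + 3))² = (-655 + ((-10 + 11) + 3))² = (-655 + (1 + 3))² = (-655 + 4)² = (-651)² = 423801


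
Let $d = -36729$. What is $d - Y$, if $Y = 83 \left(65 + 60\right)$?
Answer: $-47104$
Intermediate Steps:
$Y = 10375$ ($Y = 83 \cdot 125 = 10375$)
$d - Y = -36729 - 10375 = -47104$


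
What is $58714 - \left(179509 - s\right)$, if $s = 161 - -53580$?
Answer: $-67054$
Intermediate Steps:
$s = 53741$ ($s = 161 + 53580 = 53741$)
$58714 - \left(179509 - s\right) = 58714 - \left(179509 - 53741\right) = 58714 - 125768 = -67054$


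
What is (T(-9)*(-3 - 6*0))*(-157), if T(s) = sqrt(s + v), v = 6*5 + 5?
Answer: 471*sqrt(26) ≈ 2401.6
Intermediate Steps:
v = 35 (v = 30 + 5 = 35)
T(s) = sqrt(35 + s) (T(s) = sqrt(s + 35) = sqrt(35 + s))
(T(-9)*(-3 - 6*0))*(-157) = (sqrt(35 - 9)*(-3 - 6*0))*(-157) = (sqrt(26)*(-3 + 0))*(-157) = (sqrt(26)*(-3))*(-157) = -3*sqrt(26)*(-157) = 471*sqrt(26)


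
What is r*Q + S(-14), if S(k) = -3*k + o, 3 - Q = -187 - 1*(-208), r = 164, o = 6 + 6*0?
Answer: -2904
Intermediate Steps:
o = 6 (o = 6 + 0 = 6)
Q = -18 (Q = 3 - (-187 - 1*(-208)) = 3 - (-187 + 208) = 3 - 1*21 = 3 - 21 = -18)
S(k) = 6 - 3*k (S(k) = -3*k + 6 = 6 - 3*k)
r*Q + S(-14) = 164*(-18) + (6 - 3*(-14)) = -2952 + (6 + 42) = -2952 + 48 = -2904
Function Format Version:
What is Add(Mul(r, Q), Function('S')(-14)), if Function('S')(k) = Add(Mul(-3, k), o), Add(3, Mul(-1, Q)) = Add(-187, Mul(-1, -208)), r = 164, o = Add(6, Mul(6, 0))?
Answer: -2904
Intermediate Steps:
o = 6 (o = Add(6, 0) = 6)
Q = -18 (Q = Add(3, Mul(-1, Add(-187, Mul(-1, -208)))) = Add(3, Mul(-1, Add(-187, 208))) = Add(3, Mul(-1, 21)) = Add(3, -21) = -18)
Function('S')(k) = Add(6, Mul(-3, k)) (Function('S')(k) = Add(Mul(-3, k), 6) = Add(6, Mul(-3, k)))
Add(Mul(r, Q), Function('S')(-14)) = Add(Mul(164, -18), Add(6, Mul(-3, -14))) = Add(-2952, Add(6, 42)) = Add(-2952, 48) = -2904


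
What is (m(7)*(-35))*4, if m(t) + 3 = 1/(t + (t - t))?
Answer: 400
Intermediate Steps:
m(t) = -3 + 1/t (m(t) = -3 + 1/(t + (t - t)) = -3 + 1/(t + 0) = -3 + 1/t)
(m(7)*(-35))*4 = ((-3 + 1/7)*(-35))*4 = ((-3 + ⅐)*(-35))*4 = -20/7*(-35)*4 = 100*4 = 400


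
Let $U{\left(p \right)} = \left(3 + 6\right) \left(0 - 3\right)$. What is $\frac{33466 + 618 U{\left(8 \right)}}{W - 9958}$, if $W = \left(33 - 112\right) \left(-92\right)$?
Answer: $- \frac{1678}{269} \approx -6.2379$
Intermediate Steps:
$U{\left(p \right)} = -27$ ($U{\left(p \right)} = 9 \left(-3\right) = -27$)
$W = 7268$ ($W = \left(-79\right) \left(-92\right) = 7268$)
$\frac{33466 + 618 U{\left(8 \right)}}{W - 9958} = \frac{33466 + 618 \left(-27\right)}{7268 - 9958} = \frac{33466 - 16686}{-2690} = 16780 \left(- \frac{1}{2690}\right) = - \frac{1678}{269}$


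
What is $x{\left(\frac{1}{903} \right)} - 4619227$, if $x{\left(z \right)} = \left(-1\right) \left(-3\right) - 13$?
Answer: $-4619237$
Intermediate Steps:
$x{\left(z \right)} = -10$ ($x{\left(z \right)} = 3 - 13 = -10$)
$x{\left(\frac{1}{903} \right)} - 4619227 = -10 - 4619227 = -4619237$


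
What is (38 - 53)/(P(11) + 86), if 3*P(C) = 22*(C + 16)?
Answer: -15/284 ≈ -0.052817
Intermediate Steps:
P(C) = 352/3 + 22*C/3 (P(C) = (22*(C + 16))/3 = (22*(16 + C))/3 = (352 + 22*C)/3 = 352/3 + 22*C/3)
(38 - 53)/(P(11) + 86) = (38 - 53)/((352/3 + (22/3)*11) + 86) = -15/((352/3 + 242/3) + 86) = -15/(198 + 86) = -15/284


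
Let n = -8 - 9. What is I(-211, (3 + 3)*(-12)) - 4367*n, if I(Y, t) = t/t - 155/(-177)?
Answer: 13140635/177 ≈ 74241.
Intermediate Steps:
n = -17
I(Y, t) = 332/177 (I(Y, t) = 1 - 155*(-1/177) = 1 + 155/177 = 332/177)
I(-211, (3 + 3)*(-12)) - 4367*n = 332/177 - 4367*(-17) = 332/177 - 1*(-74239) = 332/177 + 74239 = 13140635/177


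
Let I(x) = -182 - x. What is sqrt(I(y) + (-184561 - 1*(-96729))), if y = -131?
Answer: I*sqrt(87883) ≈ 296.45*I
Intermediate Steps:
sqrt(I(y) + (-184561 - 1*(-96729))) = sqrt((-182 - 1*(-131)) + (-184561 - 1*(-96729))) = sqrt((-182 + 131) + (-184561 + 96729)) = sqrt(-51 - 87832) = sqrt(-87883) = I*sqrt(87883)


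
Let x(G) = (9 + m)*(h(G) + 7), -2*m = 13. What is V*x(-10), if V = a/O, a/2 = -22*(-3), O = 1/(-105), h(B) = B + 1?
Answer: 69300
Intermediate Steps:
h(B) = 1 + B
m = -13/2 (m = -½*13 = -13/2 ≈ -6.5000)
O = -1/105 ≈ -0.0095238
a = 132 (a = 2*(-22*(-3)) = 2*66 = 132)
x(G) = 20 + 5*G/2 (x(G) = (9 - 13/2)*((1 + G) + 7) = 5*(8 + G)/2 = 20 + 5*G/2)
V = -13860 (V = 132/(-1/105) = 132*(-105) = -13860)
V*x(-10) = -13860*(20 + (5/2)*(-10)) = -13860*(20 - 25) = -13860*(-5) = 69300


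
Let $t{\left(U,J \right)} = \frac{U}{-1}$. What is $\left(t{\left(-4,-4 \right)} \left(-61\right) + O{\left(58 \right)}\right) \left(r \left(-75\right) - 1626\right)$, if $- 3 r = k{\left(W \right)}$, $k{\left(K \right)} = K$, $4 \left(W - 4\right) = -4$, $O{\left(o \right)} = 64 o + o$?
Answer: $-5468826$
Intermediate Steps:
$O{\left(o \right)} = 65 o$
$W = 3$ ($W = 4 + \frac{1}{4} \left(-4\right) = 4 - 1 = 3$)
$t{\left(U,J \right)} = - U$ ($t{\left(U,J \right)} = U \left(-1\right) = - U$)
$r = -1$ ($r = \left(- \frac{1}{3}\right) 3 = -1$)
$\left(t{\left(-4,-4 \right)} \left(-61\right) + O{\left(58 \right)}\right) \left(r \left(-75\right) - 1626\right) = \left(\left(-1\right) \left(-4\right) \left(-61\right) + 65 \cdot 58\right) \left(\left(-1\right) \left(-75\right) - 1626\right) = \left(4 \left(-61\right) + 3770\right) \left(75 - 1626\right) = \left(-244 + 3770\right) \left(-1551\right) = 3526 \left(-1551\right) = -5468826$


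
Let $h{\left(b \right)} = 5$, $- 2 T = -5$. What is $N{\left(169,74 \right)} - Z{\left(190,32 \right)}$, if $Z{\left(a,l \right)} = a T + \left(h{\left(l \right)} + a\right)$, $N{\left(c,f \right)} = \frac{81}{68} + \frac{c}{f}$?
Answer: $- \frac{1676977}{2516} \approx -666.53$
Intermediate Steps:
$T = \frac{5}{2}$ ($T = \left(- \frac{1}{2}\right) \left(-5\right) = \frac{5}{2} \approx 2.5$)
$N{\left(c,f \right)} = \frac{81}{68} + \frac{c}{f}$ ($N{\left(c,f \right)} = 81 \cdot \frac{1}{68} + \frac{c}{f} = \frac{81}{68} + \frac{c}{f}$)
$Z{\left(a,l \right)} = 5 + \frac{7 a}{2}$ ($Z{\left(a,l \right)} = a \frac{5}{2} + \left(5 + a\right) = \frac{5 a}{2} + \left(5 + a\right) = 5 + \frac{7 a}{2}$)
$N{\left(169,74 \right)} - Z{\left(190,32 \right)} = \left(\frac{81}{68} + \frac{169}{74}\right) - \left(5 + \frac{7}{2} \cdot 190\right) = \left(\frac{81}{68} + 169 \cdot \frac{1}{74}\right) - \left(5 + 665\right) = \left(\frac{81}{68} + \frac{169}{74}\right) - 670 = \frac{8743}{2516} - 670 = - \frac{1676977}{2516}$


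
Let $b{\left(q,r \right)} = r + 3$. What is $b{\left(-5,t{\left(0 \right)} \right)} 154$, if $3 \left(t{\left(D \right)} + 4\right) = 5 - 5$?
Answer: $-154$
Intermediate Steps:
$t{\left(D \right)} = -4$ ($t{\left(D \right)} = -4 + \frac{5 - 5}{3} = -4 + \frac{1}{3} \cdot 0 = -4 + 0 = -4$)
$b{\left(q,r \right)} = 3 + r$
$b{\left(-5,t{\left(0 \right)} \right)} 154 = \left(3 - 4\right) 154 = \left(-1\right) 154 = -154$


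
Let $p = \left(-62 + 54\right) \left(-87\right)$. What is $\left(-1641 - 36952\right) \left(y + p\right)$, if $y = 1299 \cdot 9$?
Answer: $-478051491$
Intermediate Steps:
$y = 11691$
$p = 696$ ($p = \left(-8\right) \left(-87\right) = 696$)
$\left(-1641 - 36952\right) \left(y + p\right) = \left(-1641 - 36952\right) \left(11691 + 696\right) = \left(-38593\right) 12387 = -478051491$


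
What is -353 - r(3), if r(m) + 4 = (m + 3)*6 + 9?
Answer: -394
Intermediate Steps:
r(m) = 23 + 6*m (r(m) = -4 + ((m + 3)*6 + 9) = -4 + ((3 + m)*6 + 9) = -4 + ((18 + 6*m) + 9) = -4 + (27 + 6*m) = 23 + 6*m)
-353 - r(3) = -353 - (23 + 6*3) = -353 - (23 + 18) = -353 - 1*41 = -353 - 41 = -394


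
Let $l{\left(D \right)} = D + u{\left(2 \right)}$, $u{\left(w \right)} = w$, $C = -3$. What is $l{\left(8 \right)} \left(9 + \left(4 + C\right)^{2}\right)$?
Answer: $100$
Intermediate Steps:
$l{\left(D \right)} = 2 + D$ ($l{\left(D \right)} = D + 2 = 2 + D$)
$l{\left(8 \right)} \left(9 + \left(4 + C\right)^{2}\right) = \left(2 + 8\right) \left(9 + \left(4 - 3\right)^{2}\right) = 10 \left(9 + 1^{2}\right) = 10 \left(9 + 1\right) = 10 \cdot 10 = 100$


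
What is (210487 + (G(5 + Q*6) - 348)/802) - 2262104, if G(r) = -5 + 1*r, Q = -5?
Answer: -822698606/401 ≈ -2.0516e+6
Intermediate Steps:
G(r) = -5 + r
(210487 + (G(5 + Q*6) - 348)/802) - 2262104 = (210487 + ((-5 + (5 - 5*6)) - 348)/802) - 2262104 = (210487 + ((-5 + (5 - 30)) - 348)*(1/802)) - 2262104 = (210487 + ((-5 - 25) - 348)*(1/802)) - 2262104 = (210487 + (-30 - 348)*(1/802)) - 2262104 = (210487 - 378*1/802) - 2262104 = (210487 - 189/401) - 2262104 = 84405098/401 - 2262104 = -822698606/401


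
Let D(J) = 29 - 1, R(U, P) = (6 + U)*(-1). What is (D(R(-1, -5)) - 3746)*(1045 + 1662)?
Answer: -10064626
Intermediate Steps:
R(U, P) = -6 - U
D(J) = 28
(D(R(-1, -5)) - 3746)*(1045 + 1662) = (28 - 3746)*(1045 + 1662) = -3718*2707 = -10064626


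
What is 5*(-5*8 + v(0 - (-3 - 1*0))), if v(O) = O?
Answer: -185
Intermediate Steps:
5*(-5*8 + v(0 - (-3 - 1*0))) = 5*(-5*8 + (0 - (-3 - 1*0))) = 5*(-40 + (0 - (-3 + 0))) = 5*(-40 + (0 - 1*(-3))) = 5*(-40 + (0 + 3)) = 5*(-40 + 3) = 5*(-37) = -185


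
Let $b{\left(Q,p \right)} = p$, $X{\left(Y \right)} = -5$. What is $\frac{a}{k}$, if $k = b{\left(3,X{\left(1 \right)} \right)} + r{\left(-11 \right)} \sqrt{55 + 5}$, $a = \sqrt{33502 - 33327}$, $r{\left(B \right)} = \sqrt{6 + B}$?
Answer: $- \frac{\sqrt{7}}{13} - \frac{2 i \sqrt{21}}{13} \approx -0.20352 - 0.70501 i$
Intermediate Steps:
$a = 5 \sqrt{7}$ ($a = \sqrt{175} = 5 \sqrt{7} \approx 13.229$)
$k = -5 + 10 i \sqrt{3}$ ($k = -5 + \sqrt{6 - 11} \sqrt{55 + 5} = -5 + \sqrt{-5} \sqrt{60} = -5 + i \sqrt{5} \cdot 2 \sqrt{15} = -5 + 10 i \sqrt{3} \approx -5.0 + 17.32 i$)
$\frac{a}{k} = \frac{5 \sqrt{7}}{-5 + 10 i \sqrt{3}}$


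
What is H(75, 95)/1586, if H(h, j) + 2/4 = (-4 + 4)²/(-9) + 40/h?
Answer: 1/47580 ≈ 2.1017e-5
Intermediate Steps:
H(h, j) = -½ + 40/h (H(h, j) = -½ + ((-4 + 4)²/(-9) + 40/h) = -½ + (0²*(-⅑) + 40/h) = -½ + (0*(-⅑) + 40/h) = -½ + (0 + 40/h) = -½ + 40/h)
H(75, 95)/1586 = ((½)*(80 - 1*75)/75)/1586 = ((½)*(1/75)*(80 - 75))*(1/1586) = ((½)*(1/75)*5)*(1/1586) = (1/30)*(1/1586) = 1/47580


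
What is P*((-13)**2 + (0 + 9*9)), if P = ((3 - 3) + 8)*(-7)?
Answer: -14000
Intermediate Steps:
P = -56 (P = (0 + 8)*(-7) = 8*(-7) = -56)
P*((-13)**2 + (0 + 9*9)) = -56*((-13)**2 + (0 + 9*9)) = -56*(169 + (0 + 81)) = -56*(169 + 81) = -56*250 = -14000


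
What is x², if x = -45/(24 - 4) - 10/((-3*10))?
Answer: 529/144 ≈ 3.6736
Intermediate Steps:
x = -23/12 (x = -45/20 - 10/(-30) = -45*1/20 - 10*(-1/30) = -9/4 + ⅓ = -23/12 ≈ -1.9167)
x² = (-23/12)² = 529/144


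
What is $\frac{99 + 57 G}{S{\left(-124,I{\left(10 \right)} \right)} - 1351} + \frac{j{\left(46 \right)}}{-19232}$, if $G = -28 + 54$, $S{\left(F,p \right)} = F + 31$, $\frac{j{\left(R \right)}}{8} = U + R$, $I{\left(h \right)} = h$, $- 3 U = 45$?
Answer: $- \frac{240343}{216961} \approx -1.1078$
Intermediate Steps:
$U = -15$ ($U = \left(- \frac{1}{3}\right) 45 = -15$)
$j{\left(R \right)} = -120 + 8 R$ ($j{\left(R \right)} = 8 \left(-15 + R\right) = -120 + 8 R$)
$S{\left(F,p \right)} = 31 + F$
$G = 26$
$\frac{99 + 57 G}{S{\left(-124,I{\left(10 \right)} \right)} - 1351} + \frac{j{\left(46 \right)}}{-19232} = \frac{99 + 57 \cdot 26}{\left(31 - 124\right) - 1351} + \frac{-120 + 8 \cdot 46}{-19232} = \frac{99 + 1482}{-93 - 1351} + \left(-120 + 368\right) \left(- \frac{1}{19232}\right) = \frac{1581}{-1444} + 248 \left(- \frac{1}{19232}\right) = 1581 \left(- \frac{1}{1444}\right) - \frac{31}{2404} = - \frac{1581}{1444} - \frac{31}{2404} = - \frac{240343}{216961}$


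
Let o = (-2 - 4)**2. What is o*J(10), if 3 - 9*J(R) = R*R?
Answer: -388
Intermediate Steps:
J(R) = 1/3 - R**2/9 (J(R) = 1/3 - R*R/9 = 1/3 - R**2/9)
o = 36 (o = (-6)**2 = 36)
o*J(10) = 36*(1/3 - 1/9*10**2) = 36*(1/3 - 1/9*100) = 36*(1/3 - 100/9) = 36*(-97/9) = -388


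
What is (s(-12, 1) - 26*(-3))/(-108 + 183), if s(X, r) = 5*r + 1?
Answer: 28/25 ≈ 1.1200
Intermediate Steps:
s(X, r) = 1 + 5*r
(s(-12, 1) - 26*(-3))/(-108 + 183) = ((1 + 5*1) - 26*(-3))/(-108 + 183) = ((1 + 5) + 78)/75 = (6 + 78)*(1/75) = 84*(1/75) = 28/25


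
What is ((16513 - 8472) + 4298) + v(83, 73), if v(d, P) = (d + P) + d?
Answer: 12578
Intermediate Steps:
v(d, P) = P + 2*d (v(d, P) = (P + d) + d = P + 2*d)
((16513 - 8472) + 4298) + v(83, 73) = ((16513 - 8472) + 4298) + (73 + 2*83) = (8041 + 4298) + (73 + 166) = 12339 + 239 = 12578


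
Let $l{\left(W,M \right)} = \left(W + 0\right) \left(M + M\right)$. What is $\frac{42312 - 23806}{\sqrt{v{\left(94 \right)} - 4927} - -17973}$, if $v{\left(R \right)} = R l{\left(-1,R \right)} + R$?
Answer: $\frac{166304169}{161525617} - \frac{9253 i \sqrt{22505}}{161525617} \approx 1.0296 - 0.0085937 i$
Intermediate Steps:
$l{\left(W,M \right)} = 2 M W$ ($l{\left(W,M \right)} = W 2 M = 2 M W$)
$v{\left(R \right)} = R - 2 R^{2}$ ($v{\left(R \right)} = R 2 R \left(-1\right) + R = R \left(- 2 R\right) + R = - 2 R^{2} + R = R - 2 R^{2}$)
$\frac{42312 - 23806}{\sqrt{v{\left(94 \right)} - 4927} - -17973} = \frac{42312 - 23806}{\sqrt{94 \left(1 - 188\right) - 4927} - -17973} = \frac{18506}{\sqrt{94 \left(1 - 188\right) - 4927} + \left(-1404 + 19377\right)} = \frac{18506}{\sqrt{94 \left(-187\right) - 4927} + 17973} = \frac{18506}{\sqrt{-17578 - 4927} + 17973} = \frac{18506}{\sqrt{-22505} + 17973} = \frac{18506}{i \sqrt{22505} + 17973} = \frac{18506}{17973 + i \sqrt{22505}}$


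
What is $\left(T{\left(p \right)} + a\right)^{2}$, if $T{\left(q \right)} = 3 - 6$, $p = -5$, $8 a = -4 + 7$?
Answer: $\frac{441}{64} \approx 6.8906$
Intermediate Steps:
$a = \frac{3}{8}$ ($a = \frac{-4 + 7}{8} = \frac{1}{8} \cdot 3 = \frac{3}{8} \approx 0.375$)
$T{\left(q \right)} = -3$ ($T{\left(q \right)} = 3 - 6 = -3$)
$\left(T{\left(p \right)} + a\right)^{2} = \left(-3 + \frac{3}{8}\right)^{2} = \left(- \frac{21}{8}\right)^{2} = \frac{441}{64}$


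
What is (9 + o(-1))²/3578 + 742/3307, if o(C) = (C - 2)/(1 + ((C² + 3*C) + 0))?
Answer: 1565542/5916223 ≈ 0.26462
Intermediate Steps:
o(C) = (-2 + C)/(1 + C² + 3*C) (o(C) = (-2 + C)/(1 + (C² + 3*C)) = (-2 + C)/(1 + C² + 3*C))
(9 + o(-1))²/3578 + 742/3307 = (9 + (-2 - 1)/(1 + (-1)² + 3*(-1)))²/3578 + 742/3307 = (9 - 3/(1 + 1 - 3))²*(1/3578) + 742*(1/3307) = (9 - 3/(-1))²*(1/3578) + 742/3307 = (9 - 1*(-3))²*(1/3578) + 742/3307 = (9 + 3)²*(1/3578) + 742/3307 = 12²*(1/3578) + 742/3307 = 144*(1/3578) + 742/3307 = 72/1789 + 742/3307 = 1565542/5916223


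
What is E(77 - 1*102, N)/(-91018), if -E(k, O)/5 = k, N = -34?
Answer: -125/91018 ≈ -0.0013734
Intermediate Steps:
E(k, O) = -5*k
E(77 - 1*102, N)/(-91018) = -5*(77 - 1*102)/(-91018) = -5*(77 - 102)*(-1/91018) = -5*(-25)*(-1/91018) = 125*(-1/91018) = -125/91018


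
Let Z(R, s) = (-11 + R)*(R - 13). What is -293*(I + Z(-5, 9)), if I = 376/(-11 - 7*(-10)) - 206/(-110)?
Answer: -281665881/3245 ≈ -86800.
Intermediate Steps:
Z(R, s) = (-13 + R)*(-11 + R) (Z(R, s) = (-11 + R)*(-13 + R) = (-13 + R)*(-11 + R))
I = 26757/3245 (I = 376/(-11 + 70) - 206*(-1/110) = 376/59 + 103/55 = 26757/3245 ≈ 8.2456)
-293*(I + Z(-5, 9)) = -293*(26757/3245 + (143 + (-5)**2 - 24*(-5))) = -293*(26757/3245 + (143 + 25 + 120)) = -293*(26757/3245 + 288) = -293*961317/3245 = -281665881/3245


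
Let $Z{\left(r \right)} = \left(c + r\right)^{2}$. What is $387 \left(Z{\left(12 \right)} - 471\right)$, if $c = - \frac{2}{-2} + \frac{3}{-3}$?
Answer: $-126549$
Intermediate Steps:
$c = 0$ ($c = \left(-2\right) \left(- \frac{1}{2}\right) + 3 \left(- \frac{1}{3}\right) = 1 - 1 = 0$)
$Z{\left(r \right)} = r^{2}$ ($Z{\left(r \right)} = \left(0 + r\right)^{2} = r^{2}$)
$387 \left(Z{\left(12 \right)} - 471\right) = 387 \left(12^{2} - 471\right) = 387 \left(144 - 471\right) = 387 \left(-327\right) = -126549$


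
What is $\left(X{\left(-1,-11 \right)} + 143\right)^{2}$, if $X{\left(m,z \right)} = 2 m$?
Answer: $19881$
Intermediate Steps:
$\left(X{\left(-1,-11 \right)} + 143\right)^{2} = \left(2 \left(-1\right) + 143\right)^{2} = \left(-2 + 143\right)^{2} = 141^{2} = 19881$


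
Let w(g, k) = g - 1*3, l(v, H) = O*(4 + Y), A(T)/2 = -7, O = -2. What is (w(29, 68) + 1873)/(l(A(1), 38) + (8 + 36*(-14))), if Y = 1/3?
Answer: -5697/1514 ≈ -3.7629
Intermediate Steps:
Y = ⅓ ≈ 0.33333
A(T) = -14 (A(T) = 2*(-7) = -14)
l(v, H) = -26/3 (l(v, H) = -2*(4 + ⅓) = -2*13/3 = -26/3)
w(g, k) = -3 + g (w(g, k) = g - 3 = -3 + g)
(w(29, 68) + 1873)/(l(A(1), 38) + (8 + 36*(-14))) = ((-3 + 29) + 1873)/(-26/3 + (8 + 36*(-14))) = (26 + 1873)/(-26/3 + (8 - 504)) = 1899/(-26/3 - 496) = 1899/(-1514/3) = 1899*(-3/1514) = -5697/1514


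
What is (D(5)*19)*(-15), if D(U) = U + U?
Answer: -2850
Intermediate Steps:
D(U) = 2*U
(D(5)*19)*(-15) = ((2*5)*19)*(-15) = (10*19)*(-15) = 190*(-15) = -2850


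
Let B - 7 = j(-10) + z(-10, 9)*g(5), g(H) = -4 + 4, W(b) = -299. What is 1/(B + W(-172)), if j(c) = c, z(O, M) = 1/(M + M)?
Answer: -1/302 ≈ -0.0033113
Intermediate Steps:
z(O, M) = 1/(2*M)
g(H) = 0
B = -3 (B = 7 + (-10 + ((½)/9)*0) = 7 + (-10 + ((½)*(⅑))*0) = 7 + (-10 + (1/18)*0) = 7 + (-10 + 0) = 7 - 10 = -3)
1/(B + W(-172)) = 1/(-3 - 299) = 1/(-302) = -1/302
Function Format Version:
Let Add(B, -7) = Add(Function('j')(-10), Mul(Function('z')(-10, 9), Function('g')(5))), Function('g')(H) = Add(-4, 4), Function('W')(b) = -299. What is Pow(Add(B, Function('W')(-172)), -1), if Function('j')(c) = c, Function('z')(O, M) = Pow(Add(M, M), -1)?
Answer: Rational(-1, 302) ≈ -0.0033113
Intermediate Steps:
Function('z')(O, M) = Mul(Rational(1, 2), Pow(M, -1)) (Function('z')(O, M) = Pow(Mul(2, M), -1) = Mul(Rational(1, 2), Pow(M, -1)))
Function('g')(H) = 0
B = -3 (B = Add(7, Add(-10, Mul(Mul(Rational(1, 2), Pow(9, -1)), 0))) = Add(7, Add(-10, Mul(Mul(Rational(1, 2), Rational(1, 9)), 0))) = Add(7, Add(-10, Mul(Rational(1, 18), 0))) = Add(7, Add(-10, 0)) = Add(7, -10) = -3)
Pow(Add(B, Function('W')(-172)), -1) = Pow(Add(-3, -299), -1) = Pow(-302, -1) = Rational(-1, 302)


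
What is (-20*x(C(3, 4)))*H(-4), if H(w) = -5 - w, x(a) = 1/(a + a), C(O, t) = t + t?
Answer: 5/4 ≈ 1.2500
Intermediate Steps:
C(O, t) = 2*t
x(a) = 1/(2*a)
(-20*x(C(3, 4)))*H(-4) = (-10/(2*4))*(-5 - 1*(-4)) = (-10/8)*(-5 + 4) = -10/8*(-1) = -20*1/16*(-1) = -5/4*(-1) = 5/4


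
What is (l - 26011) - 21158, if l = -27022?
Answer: -74191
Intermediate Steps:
(l - 26011) - 21158 = (-27022 - 26011) - 21158 = -53033 - 21158 = -74191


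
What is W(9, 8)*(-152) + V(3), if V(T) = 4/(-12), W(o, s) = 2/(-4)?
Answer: 227/3 ≈ 75.667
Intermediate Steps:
W(o, s) = -½ (W(o, s) = 2*(-¼) = -½)
V(T) = -⅓ (V(T) = 4*(-1/12) = -⅓)
W(9, 8)*(-152) + V(3) = -½*(-152) - ⅓ = 76 - ⅓ = 227/3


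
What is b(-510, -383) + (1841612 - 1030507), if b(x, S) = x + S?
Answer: 810212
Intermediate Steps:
b(x, S) = S + x
b(-510, -383) + (1841612 - 1030507) = (-383 - 510) + (1841612 - 1030507) = -893 + 811105 = 810212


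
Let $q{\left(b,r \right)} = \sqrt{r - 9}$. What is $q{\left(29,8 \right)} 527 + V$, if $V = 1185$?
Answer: $1185 + 527 i \approx 1185.0 + 527.0 i$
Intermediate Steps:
$q{\left(b,r \right)} = \sqrt{-9 + r}$
$q{\left(29,8 \right)} 527 + V = \sqrt{-9 + 8} \cdot 527 + 1185 = \sqrt{-1} \cdot 527 + 1185 = i 527 + 1185 = 527 i + 1185 = 1185 + 527 i$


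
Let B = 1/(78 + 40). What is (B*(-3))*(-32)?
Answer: 48/59 ≈ 0.81356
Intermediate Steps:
B = 1/118 ≈ 0.0084746
(B*(-3))*(-32) = ((1/118)*(-3))*(-32) = -3/118*(-32) = 48/59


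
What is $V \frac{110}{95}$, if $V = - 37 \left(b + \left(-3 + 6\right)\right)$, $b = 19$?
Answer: $- \frac{17908}{19} \approx -942.53$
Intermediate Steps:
$V = -814$ ($V = - 37 \left(19 + \left(-3 + 6\right)\right) = - 37 \left(19 + 3\right) = \left(-37\right) 22 = -814$)
$V \frac{110}{95} = - 814 \cdot \frac{110}{95} = - 814 \cdot 110 \cdot \frac{1}{95} = \left(-814\right) \frac{22}{19} = - \frac{17908}{19}$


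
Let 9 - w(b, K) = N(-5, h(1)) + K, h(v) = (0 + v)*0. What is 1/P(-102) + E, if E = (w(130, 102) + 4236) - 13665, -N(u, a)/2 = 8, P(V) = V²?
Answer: -98900423/10404 ≈ -9506.0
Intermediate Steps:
h(v) = 0 (h(v) = v*0 = 0)
N(u, a) = -16 (N(u, a) = -2*8 = -16)
w(b, K) = 25 - K (w(b, K) = 9 - (-16 + K) = 9 + (16 - K) = 25 - K)
E = -9506 (E = ((25 - 1*102) + 4236) - 13665 = ((25 - 102) + 4236) - 13665 = (-77 + 4236) - 13665 = 4159 - 13665 = -9506)
1/P(-102) + E = 1/((-102)²) - 9506 = 1/10404 - 9506 = -98900423/10404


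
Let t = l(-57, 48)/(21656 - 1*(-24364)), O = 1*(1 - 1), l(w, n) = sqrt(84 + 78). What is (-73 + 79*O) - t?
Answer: -73 - 3*sqrt(2)/15340 ≈ -73.000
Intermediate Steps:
l(w, n) = 9*sqrt(2) (l(w, n) = sqrt(162) = 9*sqrt(2))
O = 0 (O = 1*0 = 0)
t = 3*sqrt(2)/15340 (t = (9*sqrt(2))/(21656 - 1*(-24364)) = (9*sqrt(2))/(21656 + 24364) = (9*sqrt(2))/46020 = (9*sqrt(2))*(1/46020) = 3*sqrt(2)/15340 ≈ 0.00027657)
(-73 + 79*O) - t = (-73 + 79*0) - 3*sqrt(2)/15340 = (-73 + 0) - 3*sqrt(2)/15340 = -73 - 3*sqrt(2)/15340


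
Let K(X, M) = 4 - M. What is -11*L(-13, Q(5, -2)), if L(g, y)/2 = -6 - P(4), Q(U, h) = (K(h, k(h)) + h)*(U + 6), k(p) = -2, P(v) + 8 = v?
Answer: 44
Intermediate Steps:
P(v) = -8 + v
Q(U, h) = (6 + U)*(6 + h) (Q(U, h) = ((4 - 1*(-2)) + h)*(U + 6) = ((4 + 2) + h)*(6 + U) = (6 + h)*(6 + U) = (6 + U)*(6 + h))
L(g, y) = -4 (L(g, y) = 2*(-6 - (-8 + 4)) = 2*(-6 - 1*(-4)) = 2*(-6 + 4) = 2*(-2) = -4)
-11*L(-13, Q(5, -2)) = -11*(-4) = 44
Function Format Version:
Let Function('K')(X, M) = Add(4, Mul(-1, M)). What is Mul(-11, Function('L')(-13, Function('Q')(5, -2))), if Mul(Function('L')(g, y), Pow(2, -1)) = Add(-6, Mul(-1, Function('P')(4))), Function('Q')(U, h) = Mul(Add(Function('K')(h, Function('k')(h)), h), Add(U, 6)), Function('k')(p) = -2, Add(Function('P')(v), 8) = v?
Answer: 44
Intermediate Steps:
Function('P')(v) = Add(-8, v)
Function('Q')(U, h) = Mul(Add(6, U), Add(6, h)) (Function('Q')(U, h) = Mul(Add(Add(4, Mul(-1, -2)), h), Add(U, 6)) = Mul(Add(Add(4, 2), h), Add(6, U)) = Mul(Add(6, h), Add(6, U)) = Mul(Add(6, U), Add(6, h)))
Function('L')(g, y) = -4 (Function('L')(g, y) = Mul(2, Add(-6, Mul(-1, Add(-8, 4)))) = Mul(2, Add(-6, Mul(-1, -4))) = Mul(2, Add(-6, 4)) = Mul(2, -2) = -4)
Mul(-11, Function('L')(-13, Function('Q')(5, -2))) = Mul(-11, -4) = 44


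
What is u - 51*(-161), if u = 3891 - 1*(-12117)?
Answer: 24219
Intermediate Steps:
u = 16008 (u = 3891 + 12117 = 16008)
u - 51*(-161) = 16008 - 51*(-161) = 16008 - 1*(-8211) = 16008 + 8211 = 24219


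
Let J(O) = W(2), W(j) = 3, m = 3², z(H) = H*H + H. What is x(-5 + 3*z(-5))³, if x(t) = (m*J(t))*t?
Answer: 3274759125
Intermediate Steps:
z(H) = H + H² (z(H) = H² + H = H + H²)
m = 9
J(O) = 3
x(t) = 27*t (x(t) = (9*3)*t = 27*t)
x(-5 + 3*z(-5))³ = (27*(-5 + 3*(-5*(1 - 5))))³ = (27*(-5 + 3*(-5*(-4))))³ = (27*(-5 + 3*20))³ = (27*(-5 + 60))³ = (27*55)³ = 1485³ = 3274759125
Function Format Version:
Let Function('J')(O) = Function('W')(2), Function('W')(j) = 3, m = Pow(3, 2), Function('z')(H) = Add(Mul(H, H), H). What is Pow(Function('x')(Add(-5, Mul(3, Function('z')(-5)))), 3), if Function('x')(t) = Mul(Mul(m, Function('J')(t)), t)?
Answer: 3274759125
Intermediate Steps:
Function('z')(H) = Add(H, Pow(H, 2)) (Function('z')(H) = Add(Pow(H, 2), H) = Add(H, Pow(H, 2)))
m = 9
Function('J')(O) = 3
Function('x')(t) = Mul(27, t) (Function('x')(t) = Mul(Mul(9, 3), t) = Mul(27, t))
Pow(Function('x')(Add(-5, Mul(3, Function('z')(-5)))), 3) = Pow(Mul(27, Add(-5, Mul(3, Mul(-5, Add(1, -5))))), 3) = Pow(Mul(27, Add(-5, Mul(3, Mul(-5, -4)))), 3) = Pow(Mul(27, Add(-5, Mul(3, 20))), 3) = Pow(Mul(27, Add(-5, 60)), 3) = Pow(Mul(27, 55), 3) = Pow(1485, 3) = 3274759125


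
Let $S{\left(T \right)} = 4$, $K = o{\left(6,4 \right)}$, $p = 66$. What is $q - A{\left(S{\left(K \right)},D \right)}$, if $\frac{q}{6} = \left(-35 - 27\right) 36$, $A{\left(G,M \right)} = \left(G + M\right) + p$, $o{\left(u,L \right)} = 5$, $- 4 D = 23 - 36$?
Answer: $- \frac{53861}{4} \approx -13465.0$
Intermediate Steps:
$D = \frac{13}{4}$ ($D = - \frac{23 - 36}{4} = \left(- \frac{1}{4}\right) \left(-13\right) = \frac{13}{4} \approx 3.25$)
$K = 5$
$A{\left(G,M \right)} = 66 + G + M$ ($A{\left(G,M \right)} = \left(G + M\right) + 66 = 66 + G + M$)
$q = -13392$ ($q = 6 \left(-35 - 27\right) 36 = 6 \left(\left(-62\right) 36\right) = 6 \left(-2232\right) = -13392$)
$q - A{\left(S{\left(K \right)},D \right)} = -13392 - \left(66 + 4 + \frac{13}{4}\right) = -13392 - \frac{293}{4} = - \frac{53861}{4}$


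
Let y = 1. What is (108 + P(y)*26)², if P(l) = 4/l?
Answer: 44944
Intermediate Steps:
(108 + P(y)*26)² = (108 + (4/1)*26)² = (108 + (4*1)*26)² = (108 + 4*26)² = (108 + 104)² = 212² = 44944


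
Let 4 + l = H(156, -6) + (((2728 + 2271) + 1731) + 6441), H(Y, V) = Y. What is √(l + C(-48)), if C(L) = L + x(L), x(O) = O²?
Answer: 3*√1731 ≈ 124.82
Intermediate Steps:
C(L) = L + L²
l = 13323 (l = -4 + (156 + (((2728 + 2271) + 1731) + 6441)) = -4 + (156 + ((4999 + 1731) + 6441)) = -4 + (156 + (6730 + 6441)) = -4 + (156 + 13171) = -4 + 13327 = 13323)
√(l + C(-48)) = √(13323 - 48*(1 - 48)) = √(13323 - 48*(-47)) = √(13323 + 2256) = √15579 = 3*√1731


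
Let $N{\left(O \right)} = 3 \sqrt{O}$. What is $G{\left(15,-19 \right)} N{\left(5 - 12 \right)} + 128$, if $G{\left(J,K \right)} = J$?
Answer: $128 + 45 i \sqrt{7} \approx 128.0 + 119.06 i$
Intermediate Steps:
$G{\left(15,-19 \right)} N{\left(5 - 12 \right)} + 128 = 15 \cdot 3 \sqrt{5 - 12} + 128 = 15 \cdot 3 \sqrt{-7} + 128 = 15 \cdot 3 i \sqrt{7} + 128 = 45 i \sqrt{7} + 128 = 128 + 45 i \sqrt{7}$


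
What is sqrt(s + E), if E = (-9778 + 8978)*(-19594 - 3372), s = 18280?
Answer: 2*sqrt(4597770) ≈ 4288.5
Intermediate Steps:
E = 18372800 (E = -800*(-22966) = 18372800)
sqrt(s + E) = sqrt(18280 + 18372800) = sqrt(18391080) = 2*sqrt(4597770)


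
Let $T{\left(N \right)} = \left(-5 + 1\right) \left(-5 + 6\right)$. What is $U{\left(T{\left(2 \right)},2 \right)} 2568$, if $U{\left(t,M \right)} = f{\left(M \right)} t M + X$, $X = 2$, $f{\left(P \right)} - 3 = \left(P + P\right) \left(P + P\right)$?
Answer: $-385200$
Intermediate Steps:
$f{\left(P \right)} = 3 + 4 P^{2}$ ($f{\left(P \right)} = 3 + \left(P + P\right) \left(P + P\right) = 3 + 2 P 2 P = 3 + 4 P^{2}$)
$T{\left(N \right)} = -4$ ($T{\left(N \right)} = \left(-4\right) 1 = -4$)
$U{\left(t,M \right)} = 2 + M t \left(3 + 4 M^{2}\right)$ ($U{\left(t,M \right)} = \left(3 + 4 M^{2}\right) t M + 2 = t \left(3 + 4 M^{2}\right) M + 2 = M t \left(3 + 4 M^{2}\right) + 2 = 2 + M t \left(3 + 4 M^{2}\right)$)
$U{\left(T{\left(2 \right)},2 \right)} 2568 = \left(2 + 2 \left(-4\right) \left(3 + 4 \cdot 2^{2}\right)\right) 2568 = \left(2 + 2 \left(-4\right) \left(3 + 4 \cdot 4\right)\right) 2568 = \left(2 + 2 \left(-4\right) \left(3 + 16\right)\right) 2568 = \left(2 + 2 \left(-4\right) 19\right) 2568 = \left(2 - 152\right) 2568 = \left(-150\right) 2568 = -385200$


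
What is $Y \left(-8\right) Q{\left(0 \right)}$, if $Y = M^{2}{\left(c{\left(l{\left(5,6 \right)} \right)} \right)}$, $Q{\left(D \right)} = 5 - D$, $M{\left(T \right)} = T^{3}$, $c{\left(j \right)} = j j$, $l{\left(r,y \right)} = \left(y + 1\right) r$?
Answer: $-135168820322265625000$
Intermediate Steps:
$l{\left(r,y \right)} = r \left(1 + y\right)$ ($l{\left(r,y \right)} = \left(1 + y\right) r = r \left(1 + y\right)$)
$c{\left(j \right)} = j^{2}$
$Y = 3379220508056640625$ ($Y = \left(\left(\left(5 \left(1 + 6\right)\right)^{2}\right)^{3}\right)^{2} = \left(\left(\left(5 \cdot 7\right)^{2}\right)^{3}\right)^{2} = \left(\left(35^{2}\right)^{3}\right)^{2} = \left(1225^{3}\right)^{2} = 1838265625^{2} = 3379220508056640625$)
$Y \left(-8\right) Q{\left(0 \right)} = 3379220508056640625 \left(-8\right) \left(5 - 0\right) = - 27033764064453125000 \left(5 + 0\right) = \left(-27033764064453125000\right) 5 = -135168820322265625000$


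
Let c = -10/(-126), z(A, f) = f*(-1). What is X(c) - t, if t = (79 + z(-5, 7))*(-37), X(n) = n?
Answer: 167837/63 ≈ 2664.1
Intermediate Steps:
z(A, f) = -f
c = 5/63 (c = -10*(-1/126) = 5/63 ≈ 0.079365)
t = -2664 (t = (79 - 1*7)*(-37) = (79 - 7)*(-37) = 72*(-37) = -2664)
X(c) - t = 5/63 - 1*(-2664) = 5/63 + 2664 = 167837/63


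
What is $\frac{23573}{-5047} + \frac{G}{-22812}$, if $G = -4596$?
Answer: $- \frac{42879272}{9594347} \approx -4.4692$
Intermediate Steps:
$\frac{23573}{-5047} + \frac{G}{-22812} = \frac{23573}{-5047} - \frac{4596}{-22812} = 23573 \left(- \frac{1}{5047}\right) - - \frac{383}{1901} = - \frac{23573}{5047} + \frac{383}{1901} = - \frac{42879272}{9594347}$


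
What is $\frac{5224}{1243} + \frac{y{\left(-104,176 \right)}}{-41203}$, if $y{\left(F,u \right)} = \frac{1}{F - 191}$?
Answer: $\frac{63497120483}{15108522055} \approx 4.2027$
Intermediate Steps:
$y{\left(F,u \right)} = \frac{1}{-191 + F}$
$\frac{5224}{1243} + \frac{y{\left(-104,176 \right)}}{-41203} = \frac{5224}{1243} + \frac{1}{\left(-191 - 104\right) \left(-41203\right)} = 5224 \cdot \frac{1}{1243} + \frac{1}{-295} \left(- \frac{1}{41203}\right) = \frac{5224}{1243} - - \frac{1}{12154885} = \frac{5224}{1243} + \frac{1}{12154885} = \frac{63497120483}{15108522055}$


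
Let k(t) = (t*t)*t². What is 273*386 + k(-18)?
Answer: 210354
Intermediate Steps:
k(t) = t⁴ (k(t) = t²*t² = t⁴)
273*386 + k(-18) = 273*386 + (-18)⁴ = 105378 + 104976 = 210354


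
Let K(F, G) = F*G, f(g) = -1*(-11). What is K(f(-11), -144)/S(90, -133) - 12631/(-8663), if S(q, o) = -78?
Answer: 2451235/112619 ≈ 21.766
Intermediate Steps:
f(g) = 11
K(f(-11), -144)/S(90, -133) - 12631/(-8663) = (11*(-144))/(-78) - 12631/(-8663) = -1584*(-1/78) - 12631*(-1/8663) = 264/13 + 12631/8663 = 2451235/112619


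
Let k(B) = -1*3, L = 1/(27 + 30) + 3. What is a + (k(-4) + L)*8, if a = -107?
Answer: -6091/57 ≈ -106.86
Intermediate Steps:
L = 172/57 (L = 1/57 + 3 = 172/57 ≈ 3.0175)
k(B) = -3
a + (k(-4) + L)*8 = -107 + (-3 + 172/57)*8 = -107 + (1/57)*8 = -107 + 8/57 = -6091/57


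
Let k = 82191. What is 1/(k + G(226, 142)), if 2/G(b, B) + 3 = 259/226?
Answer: 419/34437577 ≈ 1.2167e-5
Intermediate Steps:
G(b, B) = -452/419 (G(b, B) = 2/(-3 + 259/226) = 2/(-419/226) = 2*(-226/419) = -452/419)
1/(k + G(226, 142)) = 1/(82191 - 452/419) = 1/(34437577/419) = 419/34437577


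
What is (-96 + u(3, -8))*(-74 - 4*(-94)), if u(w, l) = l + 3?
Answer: -30502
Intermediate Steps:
u(w, l) = 3 + l
(-96 + u(3, -8))*(-74 - 4*(-94)) = (-96 + (3 - 8))*(-74 - 4*(-94)) = (-96 - 5)*(-74 + 376) = -101*302 = -30502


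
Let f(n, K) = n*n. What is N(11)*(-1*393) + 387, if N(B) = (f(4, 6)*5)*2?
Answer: -62493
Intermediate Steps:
f(n, K) = n²
N(B) = 160 (N(B) = (4²*5)*2 = (16*5)*2 = 80*2 = 160)
N(11)*(-1*393) + 387 = 160*(-1*393) + 387 = 160*(-393) + 387 = -62880 + 387 = -62493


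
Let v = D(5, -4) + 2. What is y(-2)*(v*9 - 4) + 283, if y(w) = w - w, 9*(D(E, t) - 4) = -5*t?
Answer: 283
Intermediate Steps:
D(E, t) = 4 - 5*t/9 (D(E, t) = 4 + (-5*t)/9 = 4 - 5*t/9)
v = 74/9 (v = (4 - 5/9*(-4)) + 2 = (4 + 20/9) + 2 = 56/9 + 2 = 74/9 ≈ 8.2222)
y(w) = 0
y(-2)*(v*9 - 4) + 283 = 0*((74/9)*9 - 4) + 283 = 0*(74 - 4) + 283 = 0*70 + 283 = 0 + 283 = 283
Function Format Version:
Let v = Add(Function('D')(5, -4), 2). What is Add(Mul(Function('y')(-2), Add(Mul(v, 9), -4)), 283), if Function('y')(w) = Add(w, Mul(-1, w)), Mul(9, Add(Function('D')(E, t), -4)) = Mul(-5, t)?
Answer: 283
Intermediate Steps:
Function('D')(E, t) = Add(4, Mul(Rational(-5, 9), t)) (Function('D')(E, t) = Add(4, Mul(Rational(1, 9), Mul(-5, t))) = Add(4, Mul(Rational(-5, 9), t)))
v = Rational(74, 9) (v = Add(Add(4, Mul(Rational(-5, 9), -4)), 2) = Add(Add(4, Rational(20, 9)), 2) = Add(Rational(56, 9), 2) = Rational(74, 9) ≈ 8.2222)
Function('y')(w) = 0
Add(Mul(Function('y')(-2), Add(Mul(v, 9), -4)), 283) = Add(Mul(0, Add(Mul(Rational(74, 9), 9), -4)), 283) = Add(Mul(0, Add(74, -4)), 283) = Add(Mul(0, 70), 283) = Add(0, 283) = 283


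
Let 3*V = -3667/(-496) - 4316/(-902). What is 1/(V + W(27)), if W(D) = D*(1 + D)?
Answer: 671088/510066713 ≈ 0.0013157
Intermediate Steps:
V = 2724185/671088 (V = (-3667/(-496) - 4316/(-902))/3 = (-3667*(-1/496) - 4316*(-1/902))/3 = (3667/496 + 2158/451)/3 = (1/3)*(2724185/223696) = 2724185/671088 ≈ 4.0594)
1/(V + W(27)) = 1/(2724185/671088 + 27*(1 + 27)) = 1/(2724185/671088 + 27*28) = 1/(2724185/671088 + 756) = 1/(510066713/671088) = 671088/510066713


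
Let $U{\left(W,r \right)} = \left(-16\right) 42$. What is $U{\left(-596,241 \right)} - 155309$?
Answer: $-155981$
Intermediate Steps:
$U{\left(W,r \right)} = -672$
$U{\left(-596,241 \right)} - 155309 = -672 - 155309 = -155981$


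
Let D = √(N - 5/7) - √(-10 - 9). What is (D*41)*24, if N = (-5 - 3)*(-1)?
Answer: 984*√357/7 - 984*I*√19 ≈ 2656.0 - 4289.2*I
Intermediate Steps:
N = 8 (N = -8*(-1) = 8)
D = √357/7 - I*√19 (D = √(8 - 5/7) - √(-10 - 9) = √(8 - 5*⅐) - √(-19) = √(8 - 5/7) - I*√19 = √(51/7) - I*√19 = √357/7 - I*√19 ≈ 2.6992 - 4.3589*I)
(D*41)*24 = ((√357/7 - I*√19)*41)*24 = (41*√357/7 - 41*I*√19)*24 = 984*√357/7 - 984*I*√19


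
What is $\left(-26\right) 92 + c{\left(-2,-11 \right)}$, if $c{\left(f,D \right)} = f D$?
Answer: $-2370$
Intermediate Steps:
$c{\left(f,D \right)} = D f$
$\left(-26\right) 92 + c{\left(-2,-11 \right)} = \left(-26\right) 92 - -22 = -2392 + 22 = -2370$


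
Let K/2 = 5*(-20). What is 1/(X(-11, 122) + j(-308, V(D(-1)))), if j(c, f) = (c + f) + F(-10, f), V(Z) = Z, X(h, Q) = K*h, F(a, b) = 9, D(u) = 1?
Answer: 1/1902 ≈ 0.00052576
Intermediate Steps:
K = -200 (K = 2*(5*(-20)) = 2*(-100) = -200)
X(h, Q) = -200*h
j(c, f) = 9 + c + f (j(c, f) = (c + f) + 9 = 9 + c + f)
1/(X(-11, 122) + j(-308, V(D(-1)))) = 1/(-200*(-11) + (9 - 308 + 1)) = 1/(2200 - 298) = 1/1902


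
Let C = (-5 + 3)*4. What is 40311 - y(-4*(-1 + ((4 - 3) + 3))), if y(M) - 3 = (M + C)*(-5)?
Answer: 40208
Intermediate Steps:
C = -8 (C = -2*4 = -8)
y(M) = 43 - 5*M (y(M) = 3 + (M - 8)*(-5) = 3 + (-8 + M)*(-5) = 3 + (40 - 5*M) = 43 - 5*M)
40311 - y(-4*(-1 + ((4 - 3) + 3))) = 40311 - (43 - (-20)*(-1 + ((4 - 3) + 3))) = 40311 - (43 - (-20)*(-1 + (1 + 3))) = 40311 - (43 - (-20)*(-1 + 4)) = 40311 - (43 - (-20)*3) = 40311 - (43 - 5*(-12)) = 40311 - (43 + 60) = 40311 - 1*103 = 40311 - 103 = 40208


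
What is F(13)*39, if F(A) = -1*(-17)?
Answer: 663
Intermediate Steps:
F(A) = 17
F(13)*39 = 17*39 = 663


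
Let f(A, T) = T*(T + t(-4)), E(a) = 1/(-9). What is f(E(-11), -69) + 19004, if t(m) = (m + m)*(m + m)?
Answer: 19349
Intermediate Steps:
t(m) = 4*m² (t(m) = (2*m)*(2*m) = 4*m²)
E(a) = -⅑
f(A, T) = T*(64 + T) (f(A, T) = T*(T + 4*(-4)²) = T*(T + 4*16) = T*(T + 64) = T*(64 + T))
f(E(-11), -69) + 19004 = -69*(64 - 69) + 19004 = -69*(-5) + 19004 = 345 + 19004 = 19349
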